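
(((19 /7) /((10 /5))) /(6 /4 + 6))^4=130321/121550625 = 0.00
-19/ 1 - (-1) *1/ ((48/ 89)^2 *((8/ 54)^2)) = 563777/4096 = 137.64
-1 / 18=-0.06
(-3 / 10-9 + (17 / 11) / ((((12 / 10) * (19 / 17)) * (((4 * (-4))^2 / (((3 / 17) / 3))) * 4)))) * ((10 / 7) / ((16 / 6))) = -59710039/11984896 = -4.98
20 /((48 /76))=95/3 = 31.67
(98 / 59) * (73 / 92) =3577/2714 = 1.32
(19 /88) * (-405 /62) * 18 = -69255/2728 = -25.39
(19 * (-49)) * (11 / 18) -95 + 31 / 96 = -191123/288 = -663.62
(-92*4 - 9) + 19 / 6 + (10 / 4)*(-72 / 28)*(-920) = 232699/42 = 5540.45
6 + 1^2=7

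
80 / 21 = 3.81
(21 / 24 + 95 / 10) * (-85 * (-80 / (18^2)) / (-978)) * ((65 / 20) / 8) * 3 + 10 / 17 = 9104065/28729728 = 0.32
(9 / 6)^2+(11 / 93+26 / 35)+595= 7787407/13020 = 598.11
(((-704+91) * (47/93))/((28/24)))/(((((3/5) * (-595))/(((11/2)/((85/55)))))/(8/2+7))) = 38347441/1316973 = 29.12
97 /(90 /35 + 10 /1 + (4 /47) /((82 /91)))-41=-5696417/170850 = -33.34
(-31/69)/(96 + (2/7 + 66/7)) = -217/51060 = 0.00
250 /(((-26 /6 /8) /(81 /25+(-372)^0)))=-25440/13 = -1956.92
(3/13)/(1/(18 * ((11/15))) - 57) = -198/48841 = 0.00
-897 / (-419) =897/419 = 2.14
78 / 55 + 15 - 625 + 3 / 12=-133833/220 = -608.33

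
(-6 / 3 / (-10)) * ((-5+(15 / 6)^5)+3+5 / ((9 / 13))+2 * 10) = 24.58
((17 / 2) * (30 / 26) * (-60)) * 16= -122400/13 = -9415.38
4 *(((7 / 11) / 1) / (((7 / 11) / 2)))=8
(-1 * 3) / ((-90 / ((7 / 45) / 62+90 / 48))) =20953/334800 = 0.06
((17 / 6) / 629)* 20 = 10/111 = 0.09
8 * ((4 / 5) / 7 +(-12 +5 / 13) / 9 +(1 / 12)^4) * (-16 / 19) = 11097913/1400490 = 7.92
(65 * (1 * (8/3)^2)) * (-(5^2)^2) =-2600000/9 = -288888.89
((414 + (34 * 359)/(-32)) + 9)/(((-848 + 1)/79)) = -7505/1936 = -3.88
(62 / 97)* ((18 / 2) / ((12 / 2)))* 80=7440/97 = 76.70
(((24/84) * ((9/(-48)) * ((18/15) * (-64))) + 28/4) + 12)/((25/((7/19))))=809/2375 = 0.34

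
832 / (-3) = -832/3 = -277.33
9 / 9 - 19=-18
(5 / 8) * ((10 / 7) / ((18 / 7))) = 25/72 = 0.35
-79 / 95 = -0.83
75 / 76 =0.99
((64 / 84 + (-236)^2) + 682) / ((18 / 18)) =1183954/21 = 56378.76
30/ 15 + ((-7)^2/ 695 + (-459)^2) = 146424734/695 = 210683.07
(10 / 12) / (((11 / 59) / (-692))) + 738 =-77716/33 = -2355.03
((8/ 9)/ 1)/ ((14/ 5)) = 20/63 = 0.32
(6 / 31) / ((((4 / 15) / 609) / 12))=164430/31 = 5304.19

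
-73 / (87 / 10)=-730/87 = -8.39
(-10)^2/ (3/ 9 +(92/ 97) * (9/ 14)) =203700/1921 = 106.04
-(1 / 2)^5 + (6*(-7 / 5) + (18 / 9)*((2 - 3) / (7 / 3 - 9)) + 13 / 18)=-10669/1440 = -7.41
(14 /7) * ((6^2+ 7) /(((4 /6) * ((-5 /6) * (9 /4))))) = -344/5 = -68.80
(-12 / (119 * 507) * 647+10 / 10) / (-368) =-17523/7400848 = 0.00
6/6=1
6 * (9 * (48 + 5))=2862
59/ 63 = 0.94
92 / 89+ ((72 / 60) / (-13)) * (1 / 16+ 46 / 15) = 172361/231400 = 0.74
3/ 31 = 0.10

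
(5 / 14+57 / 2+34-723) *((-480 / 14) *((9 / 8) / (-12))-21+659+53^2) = -223208163/98 = -2277634.32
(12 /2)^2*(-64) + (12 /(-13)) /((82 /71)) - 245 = -1359043/533 = -2549.80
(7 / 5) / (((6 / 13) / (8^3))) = 23296/15 = 1553.07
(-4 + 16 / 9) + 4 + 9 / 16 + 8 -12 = -239/144 = -1.66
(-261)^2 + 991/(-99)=6742988/99 = 68110.99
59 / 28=2.11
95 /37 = 2.57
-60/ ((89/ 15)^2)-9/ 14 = -260289/110894 = -2.35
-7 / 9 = -0.78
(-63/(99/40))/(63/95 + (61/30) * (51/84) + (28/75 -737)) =7448000/214981701 = 0.03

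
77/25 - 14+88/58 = -9.40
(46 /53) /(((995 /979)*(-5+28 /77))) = -0.18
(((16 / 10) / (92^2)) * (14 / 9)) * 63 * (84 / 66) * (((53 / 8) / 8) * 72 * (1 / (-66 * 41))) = -54537/104974760 = 0.00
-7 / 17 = -0.41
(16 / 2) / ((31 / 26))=208/31 = 6.71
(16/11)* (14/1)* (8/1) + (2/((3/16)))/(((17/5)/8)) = 105472/561 = 188.01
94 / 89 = 1.06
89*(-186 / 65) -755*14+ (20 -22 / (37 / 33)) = -26032438/2405 = -10824.30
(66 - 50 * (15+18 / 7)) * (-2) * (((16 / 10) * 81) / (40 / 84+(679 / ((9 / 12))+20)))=11057472/48605 = 227.50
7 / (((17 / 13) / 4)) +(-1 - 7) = 228/17 = 13.41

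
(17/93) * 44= 748/93 = 8.04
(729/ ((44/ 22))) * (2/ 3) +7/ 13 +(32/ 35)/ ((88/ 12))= 1219534/5005 = 243.66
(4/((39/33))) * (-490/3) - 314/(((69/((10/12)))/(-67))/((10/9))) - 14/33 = -72178532/266409 = -270.93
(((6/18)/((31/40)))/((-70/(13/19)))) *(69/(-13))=92/4123 = 0.02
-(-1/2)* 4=2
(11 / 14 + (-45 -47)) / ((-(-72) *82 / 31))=-39587/82656 = -0.48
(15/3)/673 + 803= 540424/673 = 803.01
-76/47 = -1.62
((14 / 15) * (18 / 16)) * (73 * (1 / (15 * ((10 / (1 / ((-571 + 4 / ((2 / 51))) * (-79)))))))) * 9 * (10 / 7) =657/3705100 = 0.00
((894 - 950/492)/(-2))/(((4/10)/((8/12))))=-1097245/1476 = -743.39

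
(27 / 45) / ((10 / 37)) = 111/50 = 2.22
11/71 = 0.15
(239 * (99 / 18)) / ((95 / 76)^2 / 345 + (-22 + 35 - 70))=-1451208/62923 = -23.06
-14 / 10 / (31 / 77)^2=-41503/4805 = -8.64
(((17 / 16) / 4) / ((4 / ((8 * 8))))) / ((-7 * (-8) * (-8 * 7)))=-17/12544 = 0.00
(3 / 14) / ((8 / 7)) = 3/16 = 0.19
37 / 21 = 1.76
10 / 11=0.91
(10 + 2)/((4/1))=3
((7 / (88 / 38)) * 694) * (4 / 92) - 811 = -364215/506 = -719.79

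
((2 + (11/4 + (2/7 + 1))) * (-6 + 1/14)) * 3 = -42081/392 = -107.35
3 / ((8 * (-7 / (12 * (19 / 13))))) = -171/182 = -0.94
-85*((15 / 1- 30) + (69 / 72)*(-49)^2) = -4663355/24 = -194306.46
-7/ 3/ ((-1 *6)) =7/18 = 0.39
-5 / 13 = -0.38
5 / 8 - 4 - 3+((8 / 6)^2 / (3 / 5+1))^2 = -3331/648 = -5.14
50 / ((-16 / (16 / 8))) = -25/4 = -6.25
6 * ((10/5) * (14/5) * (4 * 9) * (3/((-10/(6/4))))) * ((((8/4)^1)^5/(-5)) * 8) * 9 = 31352832/125 = 250822.66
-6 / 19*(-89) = 28.11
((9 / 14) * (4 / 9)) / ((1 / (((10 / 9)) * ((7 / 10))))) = 0.22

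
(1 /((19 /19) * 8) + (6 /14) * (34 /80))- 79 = -11017/140 = -78.69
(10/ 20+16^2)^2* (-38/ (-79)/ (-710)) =-5000211/112180 = -44.57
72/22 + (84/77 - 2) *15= -114/11 = -10.36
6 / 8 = 3/4 = 0.75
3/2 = 1.50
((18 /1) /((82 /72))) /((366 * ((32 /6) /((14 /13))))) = 567/65026 = 0.01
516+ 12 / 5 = 2592/5 = 518.40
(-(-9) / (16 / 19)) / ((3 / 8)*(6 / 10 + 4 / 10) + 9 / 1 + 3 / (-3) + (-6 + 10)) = 19/22 = 0.86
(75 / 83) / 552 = 25/15272 = 0.00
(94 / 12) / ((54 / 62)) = 1457/162 = 8.99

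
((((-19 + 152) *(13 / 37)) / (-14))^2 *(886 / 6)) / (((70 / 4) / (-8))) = -108107948/143745 = -752.08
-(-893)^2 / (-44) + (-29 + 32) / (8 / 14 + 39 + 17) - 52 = 1192745/66 = 18071.89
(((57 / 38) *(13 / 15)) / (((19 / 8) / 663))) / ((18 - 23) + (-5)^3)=-2.79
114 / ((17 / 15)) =1710/17 = 100.59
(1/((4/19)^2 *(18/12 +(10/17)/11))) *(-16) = -135014/581 = -232.38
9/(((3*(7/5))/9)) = 135/7 = 19.29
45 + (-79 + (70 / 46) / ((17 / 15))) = -12769/391 = -32.66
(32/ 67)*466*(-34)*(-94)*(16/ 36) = 190635008/603 = 316144.29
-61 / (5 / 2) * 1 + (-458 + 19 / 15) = -7217/15 = -481.13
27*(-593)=-16011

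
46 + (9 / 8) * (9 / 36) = 1481/32 = 46.28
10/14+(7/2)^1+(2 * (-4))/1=-53/14 = -3.79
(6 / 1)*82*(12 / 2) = 2952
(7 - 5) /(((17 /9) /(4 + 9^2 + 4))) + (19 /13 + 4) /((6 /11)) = 138233/1326 = 104.25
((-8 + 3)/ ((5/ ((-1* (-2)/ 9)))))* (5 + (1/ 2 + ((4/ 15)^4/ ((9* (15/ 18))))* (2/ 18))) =-75179149/61509375 = -1.22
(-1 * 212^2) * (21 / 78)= -157304/13 = -12100.31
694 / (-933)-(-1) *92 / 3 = 9306/311 = 29.92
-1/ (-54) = 1/54 = 0.02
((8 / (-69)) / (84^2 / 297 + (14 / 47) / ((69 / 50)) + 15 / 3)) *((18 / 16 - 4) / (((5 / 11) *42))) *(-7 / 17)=-130801/527120190 = 0.00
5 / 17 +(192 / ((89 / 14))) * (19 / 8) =72.02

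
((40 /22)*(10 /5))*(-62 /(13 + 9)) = -1240/121 = -10.25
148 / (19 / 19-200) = -148/199 = -0.74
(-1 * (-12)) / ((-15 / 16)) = -64/5 = -12.80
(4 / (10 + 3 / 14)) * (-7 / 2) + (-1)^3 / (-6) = -1033/858 = -1.20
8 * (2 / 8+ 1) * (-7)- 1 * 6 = -76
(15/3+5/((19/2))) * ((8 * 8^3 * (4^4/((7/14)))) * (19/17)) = 220200960/17 = 12952997.65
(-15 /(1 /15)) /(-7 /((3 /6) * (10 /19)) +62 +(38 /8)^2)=-3.88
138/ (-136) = -69/68 = -1.01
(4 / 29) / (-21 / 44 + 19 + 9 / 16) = 704/97411 = 0.01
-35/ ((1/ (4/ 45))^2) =-112/405 = -0.28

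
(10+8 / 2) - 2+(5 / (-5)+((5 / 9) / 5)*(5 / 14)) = 1391/126 = 11.04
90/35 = 18/7 = 2.57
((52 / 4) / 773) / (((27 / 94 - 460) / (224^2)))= -61315072/33403649 = -1.84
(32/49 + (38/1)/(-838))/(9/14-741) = -8318/10133515 = 0.00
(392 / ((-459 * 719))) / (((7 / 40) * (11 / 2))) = -4480/3630231 = 0.00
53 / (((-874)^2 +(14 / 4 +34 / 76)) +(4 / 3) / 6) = 9063/130623509 = 0.00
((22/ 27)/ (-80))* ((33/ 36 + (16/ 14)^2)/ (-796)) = 14377/505491840 = 0.00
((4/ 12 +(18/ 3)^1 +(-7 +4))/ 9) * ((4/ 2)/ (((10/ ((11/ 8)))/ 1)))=11/108 = 0.10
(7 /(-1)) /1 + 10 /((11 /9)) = 13/11 = 1.18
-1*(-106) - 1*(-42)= 148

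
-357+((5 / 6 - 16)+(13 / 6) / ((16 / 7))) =-11879/32 = -371.22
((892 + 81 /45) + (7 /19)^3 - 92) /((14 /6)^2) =247495014/1680455 = 147.28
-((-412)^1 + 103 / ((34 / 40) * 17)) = 117008/289 = 404.87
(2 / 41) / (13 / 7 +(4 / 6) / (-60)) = 1260/47683 = 0.03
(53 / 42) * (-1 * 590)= -15635/21 = -744.52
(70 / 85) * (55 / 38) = 385/323 = 1.19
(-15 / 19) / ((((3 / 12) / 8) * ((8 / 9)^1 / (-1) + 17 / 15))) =-103.35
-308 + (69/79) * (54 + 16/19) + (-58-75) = -393.10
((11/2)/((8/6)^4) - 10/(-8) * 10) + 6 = 10363/512 = 20.24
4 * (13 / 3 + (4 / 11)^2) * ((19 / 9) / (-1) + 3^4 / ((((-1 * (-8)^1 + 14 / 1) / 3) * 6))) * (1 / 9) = -173447/323433 = -0.54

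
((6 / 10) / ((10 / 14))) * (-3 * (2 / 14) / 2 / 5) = -9/250 = -0.04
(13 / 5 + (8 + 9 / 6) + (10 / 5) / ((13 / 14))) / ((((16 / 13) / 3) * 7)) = 4.96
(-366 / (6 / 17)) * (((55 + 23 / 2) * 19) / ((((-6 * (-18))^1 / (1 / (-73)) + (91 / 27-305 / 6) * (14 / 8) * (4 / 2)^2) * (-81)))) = -2620499/1331031 = -1.97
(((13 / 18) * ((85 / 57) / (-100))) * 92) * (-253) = 1285999/5130 = 250.68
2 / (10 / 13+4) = 13/31 = 0.42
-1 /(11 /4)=-4/11 = -0.36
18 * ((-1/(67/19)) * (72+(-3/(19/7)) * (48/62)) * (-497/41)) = 374873184/85157 = 4402.14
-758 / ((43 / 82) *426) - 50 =-489028/9159 = -53.39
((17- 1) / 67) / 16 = 1/67 = 0.01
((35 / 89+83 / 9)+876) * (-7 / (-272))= 2482823/108936 = 22.79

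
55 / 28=1.96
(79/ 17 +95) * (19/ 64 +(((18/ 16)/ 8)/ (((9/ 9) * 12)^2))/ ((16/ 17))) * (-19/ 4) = -78549933/557056 = -141.01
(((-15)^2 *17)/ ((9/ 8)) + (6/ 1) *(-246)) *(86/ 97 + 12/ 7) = 3397784/679 = 5004.10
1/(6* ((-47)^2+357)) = 1/15396 = 0.00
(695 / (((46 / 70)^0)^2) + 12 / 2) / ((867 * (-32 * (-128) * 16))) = 701/56819712 = 0.00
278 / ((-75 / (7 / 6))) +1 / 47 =-45506/10575 = -4.30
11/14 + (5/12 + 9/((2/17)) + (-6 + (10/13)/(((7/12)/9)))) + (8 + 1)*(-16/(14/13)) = -54757/1092 = -50.14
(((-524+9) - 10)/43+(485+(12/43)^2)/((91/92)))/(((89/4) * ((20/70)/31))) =383738522/164561 = 2331.89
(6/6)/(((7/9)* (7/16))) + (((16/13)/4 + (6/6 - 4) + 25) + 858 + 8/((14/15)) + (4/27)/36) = 138046021/154791 = 891.82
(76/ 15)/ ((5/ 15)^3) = 684/5 = 136.80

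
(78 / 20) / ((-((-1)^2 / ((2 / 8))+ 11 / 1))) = -13/50 = -0.26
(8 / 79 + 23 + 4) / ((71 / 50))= 107050/5609 = 19.09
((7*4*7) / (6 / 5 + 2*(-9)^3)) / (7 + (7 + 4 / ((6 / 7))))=-35/4856 = -0.01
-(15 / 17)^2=-0.78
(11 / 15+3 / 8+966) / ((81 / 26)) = 310.43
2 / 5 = 0.40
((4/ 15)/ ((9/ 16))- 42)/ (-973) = 5606/131355 = 0.04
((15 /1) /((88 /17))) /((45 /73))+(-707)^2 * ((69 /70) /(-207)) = -3135703/1320 = -2375.53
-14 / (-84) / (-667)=-1/4002 = 0.00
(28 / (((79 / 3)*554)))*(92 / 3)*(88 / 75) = 113344/1641225 = 0.07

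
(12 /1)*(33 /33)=12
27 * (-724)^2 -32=14152720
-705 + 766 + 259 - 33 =287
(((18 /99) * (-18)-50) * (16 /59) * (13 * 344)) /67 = -41929472/43483 = -964.27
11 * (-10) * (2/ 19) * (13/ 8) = -715/38 = -18.82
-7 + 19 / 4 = -9/4 = -2.25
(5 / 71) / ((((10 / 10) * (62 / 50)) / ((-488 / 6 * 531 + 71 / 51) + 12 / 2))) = -275276375/112251 = -2452.33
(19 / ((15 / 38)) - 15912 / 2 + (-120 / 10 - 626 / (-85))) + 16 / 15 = -7911.44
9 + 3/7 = 66/7 = 9.43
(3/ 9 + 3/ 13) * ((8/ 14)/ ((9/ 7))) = 88/351 = 0.25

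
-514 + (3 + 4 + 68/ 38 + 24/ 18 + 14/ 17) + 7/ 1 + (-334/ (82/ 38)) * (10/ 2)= -50454086/39729 = -1269.96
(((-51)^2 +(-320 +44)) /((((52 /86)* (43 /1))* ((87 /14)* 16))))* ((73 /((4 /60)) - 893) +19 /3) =3390625/18096 = 187.37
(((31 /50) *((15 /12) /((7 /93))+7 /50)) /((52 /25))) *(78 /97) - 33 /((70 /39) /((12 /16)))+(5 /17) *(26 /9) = -8.93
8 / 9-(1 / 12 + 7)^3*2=-613357/864 = -709.90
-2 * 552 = -1104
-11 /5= -2.20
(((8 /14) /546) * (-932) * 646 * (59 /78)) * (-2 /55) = 71044496/4099095 = 17.33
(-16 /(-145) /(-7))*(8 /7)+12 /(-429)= -46724/1016015 = -0.05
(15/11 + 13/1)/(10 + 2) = 1.20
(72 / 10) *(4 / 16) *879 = 7911/5 = 1582.20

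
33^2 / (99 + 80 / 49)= 10.82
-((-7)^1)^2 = -49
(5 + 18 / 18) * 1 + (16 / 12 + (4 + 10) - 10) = 34/3 = 11.33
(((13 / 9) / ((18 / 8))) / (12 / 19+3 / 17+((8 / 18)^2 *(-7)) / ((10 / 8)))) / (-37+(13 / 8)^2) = 5374720/85758801 = 0.06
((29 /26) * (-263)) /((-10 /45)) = 68643/52 = 1320.06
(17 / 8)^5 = 1419857/32768 = 43.33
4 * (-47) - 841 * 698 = -587206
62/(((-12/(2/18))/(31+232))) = -8153/54 = -150.98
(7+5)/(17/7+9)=21/20 = 1.05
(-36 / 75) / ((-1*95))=12/2375 = 0.01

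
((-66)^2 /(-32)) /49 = -1089/392 = -2.78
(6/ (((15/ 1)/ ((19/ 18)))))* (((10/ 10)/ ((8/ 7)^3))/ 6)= 0.05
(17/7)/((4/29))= 493/28 = 17.61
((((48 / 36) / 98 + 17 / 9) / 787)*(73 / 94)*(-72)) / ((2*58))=-61247/52561369 = 0.00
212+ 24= 236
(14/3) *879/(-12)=-2051/6 = -341.83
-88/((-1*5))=88/5 = 17.60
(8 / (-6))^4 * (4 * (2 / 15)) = 2048/1215 = 1.69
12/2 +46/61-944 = -937.25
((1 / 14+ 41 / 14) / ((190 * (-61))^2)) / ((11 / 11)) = 3/134328100 = 0.00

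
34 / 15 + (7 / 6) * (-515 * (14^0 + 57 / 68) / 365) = -37691/49640 = -0.76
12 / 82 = 6/41 = 0.15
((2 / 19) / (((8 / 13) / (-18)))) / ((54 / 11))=-143/228 = -0.63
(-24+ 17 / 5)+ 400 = 379.40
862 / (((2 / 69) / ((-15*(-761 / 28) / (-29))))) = -339470685/812 = -418067.35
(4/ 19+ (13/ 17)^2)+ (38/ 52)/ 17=119679/142766 = 0.84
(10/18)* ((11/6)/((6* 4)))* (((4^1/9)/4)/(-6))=-55/69984 = 0.00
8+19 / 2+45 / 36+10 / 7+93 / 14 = 751/28 = 26.82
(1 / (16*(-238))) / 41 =-1/156128 = 0.00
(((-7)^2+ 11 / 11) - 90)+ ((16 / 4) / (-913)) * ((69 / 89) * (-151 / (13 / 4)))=-42086936/1056341 = -39.84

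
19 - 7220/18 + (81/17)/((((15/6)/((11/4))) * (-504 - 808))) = -382.12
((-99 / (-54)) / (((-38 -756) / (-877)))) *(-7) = -67529/4764 = -14.17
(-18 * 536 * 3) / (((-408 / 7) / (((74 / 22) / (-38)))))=-156177/3553 = -43.96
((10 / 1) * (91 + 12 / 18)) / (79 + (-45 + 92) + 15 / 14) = 38500/5337 = 7.21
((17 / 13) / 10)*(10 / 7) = 17/91 = 0.19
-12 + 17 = 5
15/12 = 5/4 = 1.25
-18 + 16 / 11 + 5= -127/11 = -11.55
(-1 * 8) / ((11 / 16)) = -128/11 = -11.64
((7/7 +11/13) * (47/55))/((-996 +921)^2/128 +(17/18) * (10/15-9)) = 3898368/89142625 = 0.04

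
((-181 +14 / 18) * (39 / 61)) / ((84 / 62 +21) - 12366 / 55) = 35951630/63177273 = 0.57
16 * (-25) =-400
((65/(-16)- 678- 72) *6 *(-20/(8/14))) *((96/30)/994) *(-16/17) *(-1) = 579120/1207 = 479.80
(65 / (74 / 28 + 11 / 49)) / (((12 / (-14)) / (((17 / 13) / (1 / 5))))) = -145775/843 = -172.92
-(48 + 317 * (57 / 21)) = -6359/7 = -908.43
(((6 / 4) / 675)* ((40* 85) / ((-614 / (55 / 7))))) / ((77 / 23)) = -3910/135387 = -0.03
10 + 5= 15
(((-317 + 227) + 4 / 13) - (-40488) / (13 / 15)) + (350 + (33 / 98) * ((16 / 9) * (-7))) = 12823640/273 = 46973.04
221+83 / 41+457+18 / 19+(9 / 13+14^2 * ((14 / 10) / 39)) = 104616968/151905 = 688.70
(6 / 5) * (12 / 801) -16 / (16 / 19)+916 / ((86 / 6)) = 859639/19135 = 44.92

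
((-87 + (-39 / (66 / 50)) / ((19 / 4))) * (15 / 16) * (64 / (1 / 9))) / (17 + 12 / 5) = -52604100/20273 = -2594.79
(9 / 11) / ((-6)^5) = -1/9504 = 0.00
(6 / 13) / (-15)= -2/65 = -0.03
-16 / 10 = -8/5 = -1.60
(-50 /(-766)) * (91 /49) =325/2681 = 0.12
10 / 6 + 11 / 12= 31/12 = 2.58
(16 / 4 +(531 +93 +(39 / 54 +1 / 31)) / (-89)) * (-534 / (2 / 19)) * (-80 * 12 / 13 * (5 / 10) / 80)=-2849335/403 = -7070.31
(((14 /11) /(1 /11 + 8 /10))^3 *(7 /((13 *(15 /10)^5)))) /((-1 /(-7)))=32000/22113 = 1.45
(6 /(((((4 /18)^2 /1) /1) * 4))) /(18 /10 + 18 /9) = 1215/152 = 7.99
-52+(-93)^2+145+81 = 8823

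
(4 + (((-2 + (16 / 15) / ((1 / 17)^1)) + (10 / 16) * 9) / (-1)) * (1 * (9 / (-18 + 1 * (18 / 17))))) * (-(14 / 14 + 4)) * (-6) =59747/128 = 466.77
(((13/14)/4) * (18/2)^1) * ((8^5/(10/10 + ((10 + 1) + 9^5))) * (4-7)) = -479232/137809 = -3.48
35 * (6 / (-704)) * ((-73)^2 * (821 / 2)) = -459386445/704 = -652537.56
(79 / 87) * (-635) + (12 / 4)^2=-49382/87 = -567.61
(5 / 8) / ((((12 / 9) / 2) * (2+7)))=5/48 = 0.10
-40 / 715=-8/143 = -0.06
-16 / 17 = -0.94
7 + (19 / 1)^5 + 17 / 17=2476107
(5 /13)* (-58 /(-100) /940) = 29/122200 = 0.00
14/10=1.40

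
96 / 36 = 8/3 = 2.67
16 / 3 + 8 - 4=28/3 = 9.33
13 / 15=0.87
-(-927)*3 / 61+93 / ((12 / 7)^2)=226147/2928 = 77.24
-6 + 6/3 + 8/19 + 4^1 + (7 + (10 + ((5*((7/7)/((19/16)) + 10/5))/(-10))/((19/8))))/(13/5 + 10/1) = 39181/22743 = 1.72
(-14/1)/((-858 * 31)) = 7/13299 = 0.00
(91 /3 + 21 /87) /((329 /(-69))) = -8740/1363 = -6.41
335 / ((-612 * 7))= -335/4284 = -0.08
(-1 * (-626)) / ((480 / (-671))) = -210023/240 = -875.10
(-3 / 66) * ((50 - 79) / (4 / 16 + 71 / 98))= 2842/2101 = 1.35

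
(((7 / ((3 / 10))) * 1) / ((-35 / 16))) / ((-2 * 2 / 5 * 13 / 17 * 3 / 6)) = 1360/39 = 34.87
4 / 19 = 0.21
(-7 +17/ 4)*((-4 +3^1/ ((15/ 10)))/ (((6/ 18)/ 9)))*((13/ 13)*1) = 297/2 = 148.50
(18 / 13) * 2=36/13 = 2.77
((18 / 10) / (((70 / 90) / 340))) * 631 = 3475548/7 = 496506.86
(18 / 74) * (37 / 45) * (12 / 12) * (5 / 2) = 1/2 = 0.50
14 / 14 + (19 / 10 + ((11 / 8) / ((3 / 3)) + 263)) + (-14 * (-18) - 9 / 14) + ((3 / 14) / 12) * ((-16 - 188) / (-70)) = 1016621/1960 = 518.68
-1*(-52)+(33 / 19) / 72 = 52.02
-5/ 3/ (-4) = 5/12 = 0.42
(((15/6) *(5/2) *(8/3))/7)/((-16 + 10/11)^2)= 3025/289338 = 0.01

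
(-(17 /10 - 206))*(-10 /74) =-27.61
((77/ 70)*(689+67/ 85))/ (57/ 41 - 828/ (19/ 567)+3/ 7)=-26643358/867577575 = -0.03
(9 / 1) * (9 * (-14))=-1134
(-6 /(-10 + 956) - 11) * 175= -1926.11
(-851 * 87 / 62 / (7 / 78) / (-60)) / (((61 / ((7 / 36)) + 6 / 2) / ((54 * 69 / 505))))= 597700701/115690450 = 5.17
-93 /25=-3.72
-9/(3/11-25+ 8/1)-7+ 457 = 82899/184 = 450.54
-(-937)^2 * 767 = -673402223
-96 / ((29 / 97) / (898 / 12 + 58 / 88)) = -7732840/319 = -24240.88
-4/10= -2/5 = -0.40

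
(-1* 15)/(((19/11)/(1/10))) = -33/38 = -0.87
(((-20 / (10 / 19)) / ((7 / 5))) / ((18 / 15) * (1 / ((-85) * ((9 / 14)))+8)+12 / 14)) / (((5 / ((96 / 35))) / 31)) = -14418720/325969 = -44.23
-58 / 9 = -6.44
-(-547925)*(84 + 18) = 55888350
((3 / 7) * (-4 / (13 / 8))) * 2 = -192/91 = -2.11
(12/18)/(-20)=-1/30 = -0.03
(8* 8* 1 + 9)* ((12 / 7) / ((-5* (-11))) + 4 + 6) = 732.28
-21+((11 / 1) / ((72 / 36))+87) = 143/2 = 71.50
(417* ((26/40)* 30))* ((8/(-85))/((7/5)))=-65052/119 = -546.66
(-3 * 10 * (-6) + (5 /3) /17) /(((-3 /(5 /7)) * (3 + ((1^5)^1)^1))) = -45925/4284 = -10.72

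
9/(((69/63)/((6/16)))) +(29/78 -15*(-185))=19938181/7176 = 2778.45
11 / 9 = 1.22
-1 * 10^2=-100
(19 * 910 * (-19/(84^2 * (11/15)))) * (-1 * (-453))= -17716075/616 = -28759.86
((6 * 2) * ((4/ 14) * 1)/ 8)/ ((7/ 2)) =6/49 = 0.12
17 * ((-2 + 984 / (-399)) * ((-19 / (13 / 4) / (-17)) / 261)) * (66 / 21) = -5808/18473 = -0.31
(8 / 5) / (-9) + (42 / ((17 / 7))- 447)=-328861/765 = -429.88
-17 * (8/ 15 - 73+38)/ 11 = 799/15 = 53.27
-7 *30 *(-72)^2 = -1088640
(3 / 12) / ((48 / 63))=21/64 = 0.33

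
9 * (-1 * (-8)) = 72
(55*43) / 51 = 2365/51 = 46.37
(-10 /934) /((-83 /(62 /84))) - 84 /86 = -68367739/70002366 = -0.98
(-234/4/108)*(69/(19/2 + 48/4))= -299/172 = -1.74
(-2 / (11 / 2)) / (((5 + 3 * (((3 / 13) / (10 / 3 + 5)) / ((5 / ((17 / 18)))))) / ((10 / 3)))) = -130000/537933 = -0.24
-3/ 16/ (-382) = 3/6112 = 0.00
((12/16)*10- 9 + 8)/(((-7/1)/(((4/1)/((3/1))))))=-26/21 = -1.24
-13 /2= -6.50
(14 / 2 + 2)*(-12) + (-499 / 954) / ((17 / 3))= -584347/5406 = -108.09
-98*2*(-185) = 36260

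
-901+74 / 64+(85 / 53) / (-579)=-883634885/981984 = -899.85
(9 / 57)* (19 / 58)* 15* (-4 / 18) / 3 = -5/87 = -0.06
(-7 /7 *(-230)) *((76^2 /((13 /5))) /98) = 3321200/637 = 5213.81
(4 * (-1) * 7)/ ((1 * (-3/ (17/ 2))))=238/3 = 79.33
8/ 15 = 0.53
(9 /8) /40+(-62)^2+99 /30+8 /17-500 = 3642405/1088 = 3347.80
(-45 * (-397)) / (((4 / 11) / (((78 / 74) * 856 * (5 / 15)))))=546704730/37 = 14775803.51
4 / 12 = 1/3 = 0.33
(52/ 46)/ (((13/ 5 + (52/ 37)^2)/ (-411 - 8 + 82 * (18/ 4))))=-684500/55407 = -12.35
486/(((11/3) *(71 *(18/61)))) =4941/781 = 6.33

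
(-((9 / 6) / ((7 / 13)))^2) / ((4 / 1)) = -1521/784 = -1.94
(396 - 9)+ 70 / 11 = 4327/11 = 393.36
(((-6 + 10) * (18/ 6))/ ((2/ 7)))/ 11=42/11 = 3.82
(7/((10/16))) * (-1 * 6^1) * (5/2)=-168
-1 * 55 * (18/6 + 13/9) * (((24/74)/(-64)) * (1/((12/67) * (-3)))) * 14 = -128975/3996 = -32.28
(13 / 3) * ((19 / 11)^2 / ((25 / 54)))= 84474/3025 = 27.93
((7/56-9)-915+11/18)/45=-13295/648 = -20.52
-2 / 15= -0.13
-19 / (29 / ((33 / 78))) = -209/754 = -0.28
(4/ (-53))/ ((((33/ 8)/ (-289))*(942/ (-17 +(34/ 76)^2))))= -28043404/297384219 = -0.09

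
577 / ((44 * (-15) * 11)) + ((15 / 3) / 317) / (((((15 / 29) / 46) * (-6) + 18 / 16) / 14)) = 50896961/393542820 = 0.13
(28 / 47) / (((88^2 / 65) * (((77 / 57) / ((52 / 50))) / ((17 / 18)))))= 54587/15013680 = 0.00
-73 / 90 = -0.81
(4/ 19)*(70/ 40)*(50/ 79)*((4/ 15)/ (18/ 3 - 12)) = -140/13509 = -0.01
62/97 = 0.64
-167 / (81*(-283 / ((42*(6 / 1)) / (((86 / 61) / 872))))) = 124362896/109521 = 1135.52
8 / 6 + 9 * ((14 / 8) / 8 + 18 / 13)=19673/1248 = 15.76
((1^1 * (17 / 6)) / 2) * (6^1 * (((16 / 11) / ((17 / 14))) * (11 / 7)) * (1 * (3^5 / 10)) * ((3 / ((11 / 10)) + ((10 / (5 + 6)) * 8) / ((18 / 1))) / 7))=13392/77 = 173.92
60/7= 8.57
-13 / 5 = -2.60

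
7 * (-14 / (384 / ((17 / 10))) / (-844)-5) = -56715967/1620480 = -35.00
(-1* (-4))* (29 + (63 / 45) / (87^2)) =4390048/37845 = 116.00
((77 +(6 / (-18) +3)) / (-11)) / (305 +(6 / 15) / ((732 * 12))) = -1749480/73675811 = -0.02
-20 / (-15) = 4/3 = 1.33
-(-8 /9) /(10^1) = 4/45 = 0.09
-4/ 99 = -0.04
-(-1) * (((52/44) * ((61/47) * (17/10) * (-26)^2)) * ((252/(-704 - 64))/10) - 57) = -94994469/827200 = -114.84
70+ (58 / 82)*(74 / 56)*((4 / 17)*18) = 360844/4879 = 73.96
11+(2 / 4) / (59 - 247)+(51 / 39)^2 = 807479/63544 = 12.71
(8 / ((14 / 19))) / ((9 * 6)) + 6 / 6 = 227/189 = 1.20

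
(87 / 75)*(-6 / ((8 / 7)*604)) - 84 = -5074209/60400 = -84.01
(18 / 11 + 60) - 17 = 491/11 = 44.64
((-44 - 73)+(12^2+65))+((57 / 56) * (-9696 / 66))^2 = 133117664/5929 = 22451.96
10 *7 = 70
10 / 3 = 3.33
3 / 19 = 0.16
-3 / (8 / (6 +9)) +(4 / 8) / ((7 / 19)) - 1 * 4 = -463/56 = -8.27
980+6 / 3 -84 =898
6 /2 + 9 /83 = 258/83 = 3.11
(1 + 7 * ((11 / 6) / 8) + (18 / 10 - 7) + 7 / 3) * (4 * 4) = -21/5 = -4.20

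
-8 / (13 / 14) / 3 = -112/39 = -2.87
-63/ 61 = -1.03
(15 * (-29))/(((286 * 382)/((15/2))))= -6525/218504 = -0.03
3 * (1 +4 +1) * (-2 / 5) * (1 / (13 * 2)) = -0.28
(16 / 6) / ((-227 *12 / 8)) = -16/2043 = -0.01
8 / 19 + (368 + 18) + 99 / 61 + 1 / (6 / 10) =1355024/3477 = 389.71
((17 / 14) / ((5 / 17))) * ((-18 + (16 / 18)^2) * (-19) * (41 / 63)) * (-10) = -313832614/35721 = -8785.66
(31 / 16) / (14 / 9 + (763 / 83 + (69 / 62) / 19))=13639473/76077640 = 0.18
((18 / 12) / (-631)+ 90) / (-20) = -113577/25240 = -4.50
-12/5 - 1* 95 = -487/5 = -97.40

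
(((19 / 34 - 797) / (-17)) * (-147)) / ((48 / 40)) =-6634355/1156 = -5739.06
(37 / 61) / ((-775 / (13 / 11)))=-481/520025 = 0.00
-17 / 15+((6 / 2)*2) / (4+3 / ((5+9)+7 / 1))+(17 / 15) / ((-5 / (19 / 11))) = -1832/23925 = -0.08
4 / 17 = 0.24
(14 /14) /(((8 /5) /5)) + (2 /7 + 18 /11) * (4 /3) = 10511/1848 = 5.69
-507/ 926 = -0.55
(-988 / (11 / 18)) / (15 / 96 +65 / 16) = -63232/165 = -383.22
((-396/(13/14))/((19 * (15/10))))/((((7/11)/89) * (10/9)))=-2326104/1235 = -1883.49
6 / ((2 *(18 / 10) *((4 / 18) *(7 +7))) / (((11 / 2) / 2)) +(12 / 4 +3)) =165/277 = 0.60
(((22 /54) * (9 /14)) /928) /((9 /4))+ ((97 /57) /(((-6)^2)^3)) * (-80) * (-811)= 319404949/134964144 = 2.37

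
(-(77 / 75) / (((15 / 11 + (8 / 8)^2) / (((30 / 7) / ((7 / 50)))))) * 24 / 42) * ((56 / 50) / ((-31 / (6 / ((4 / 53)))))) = 307824/14105 = 21.82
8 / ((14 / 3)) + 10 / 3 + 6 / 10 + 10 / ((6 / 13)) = 956/35 = 27.31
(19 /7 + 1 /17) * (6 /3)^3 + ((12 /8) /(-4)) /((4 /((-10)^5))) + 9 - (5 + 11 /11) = 9400.18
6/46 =3/23 = 0.13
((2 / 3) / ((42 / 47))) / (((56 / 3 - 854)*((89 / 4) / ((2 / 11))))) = -188/25760427 = 0.00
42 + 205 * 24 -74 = 4888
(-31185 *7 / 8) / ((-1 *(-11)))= -19845/8 = -2480.62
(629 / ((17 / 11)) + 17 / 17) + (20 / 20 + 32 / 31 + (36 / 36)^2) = 12742/31 = 411.03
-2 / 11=-0.18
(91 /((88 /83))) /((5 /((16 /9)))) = 15106/495 = 30.52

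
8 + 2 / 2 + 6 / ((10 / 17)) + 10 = 29.20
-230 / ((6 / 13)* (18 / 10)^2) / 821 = -37375/199503 = -0.19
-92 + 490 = 398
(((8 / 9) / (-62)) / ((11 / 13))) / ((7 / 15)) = -0.04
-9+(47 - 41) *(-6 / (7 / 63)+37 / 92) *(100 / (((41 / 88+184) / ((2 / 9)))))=-53473493/1120077 = -47.74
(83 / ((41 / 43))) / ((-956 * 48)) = -3569/1881408 = 0.00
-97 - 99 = -196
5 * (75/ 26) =375/26 = 14.42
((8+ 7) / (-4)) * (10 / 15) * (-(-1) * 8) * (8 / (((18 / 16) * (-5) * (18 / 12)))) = 512/27 = 18.96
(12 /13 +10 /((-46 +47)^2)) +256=3470/13 = 266.92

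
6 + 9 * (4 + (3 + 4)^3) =3129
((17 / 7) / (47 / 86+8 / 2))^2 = 7396/25921 = 0.29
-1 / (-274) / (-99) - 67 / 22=-41306/13563 = -3.05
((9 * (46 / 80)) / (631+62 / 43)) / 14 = 2967/5076400 = 0.00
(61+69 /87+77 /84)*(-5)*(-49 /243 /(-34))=-1.86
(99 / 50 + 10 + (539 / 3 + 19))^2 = 998370409/22500 = 44372.02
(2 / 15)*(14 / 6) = 14/45 = 0.31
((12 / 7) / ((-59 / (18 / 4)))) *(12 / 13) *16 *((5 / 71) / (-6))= 8640/381199 = 0.02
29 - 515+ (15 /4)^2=-7551/16 = -471.94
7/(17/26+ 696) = 182/18113 = 0.01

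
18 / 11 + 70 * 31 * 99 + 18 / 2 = 2363247/11 = 214840.64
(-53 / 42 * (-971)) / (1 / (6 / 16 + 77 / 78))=21871775/13104 = 1669.09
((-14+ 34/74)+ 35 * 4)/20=4679/740 = 6.32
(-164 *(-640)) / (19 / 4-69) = -419840/257 = -1633.62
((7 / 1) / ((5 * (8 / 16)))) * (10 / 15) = 28/15 = 1.87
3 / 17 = 0.18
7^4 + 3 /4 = 9607/4 = 2401.75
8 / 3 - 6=-10/3 = -3.33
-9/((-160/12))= 27/40 = 0.68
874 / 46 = 19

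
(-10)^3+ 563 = -437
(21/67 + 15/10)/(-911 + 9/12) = -486/243947 = 0.00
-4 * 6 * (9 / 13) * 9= -1944/13 = -149.54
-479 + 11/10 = -4779/10 = -477.90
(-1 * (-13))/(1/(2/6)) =13/3 = 4.33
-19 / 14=-1.36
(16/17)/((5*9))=16/765 = 0.02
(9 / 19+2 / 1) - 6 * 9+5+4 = -808/19 = -42.53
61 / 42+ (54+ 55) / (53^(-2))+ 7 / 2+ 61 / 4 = 25720901/84 = 306201.20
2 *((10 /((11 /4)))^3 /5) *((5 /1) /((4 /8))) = 256000/1331 = 192.34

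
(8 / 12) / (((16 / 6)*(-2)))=-1/8 = -0.12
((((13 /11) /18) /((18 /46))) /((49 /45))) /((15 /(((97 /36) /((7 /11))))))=29003/666792 = 0.04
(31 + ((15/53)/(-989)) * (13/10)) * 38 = 61746485/52417 = 1177.99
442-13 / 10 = 440.70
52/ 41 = 1.27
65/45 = 13/9 = 1.44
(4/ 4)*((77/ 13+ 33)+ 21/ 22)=11405/286 = 39.88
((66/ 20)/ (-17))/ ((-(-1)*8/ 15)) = -99/272 = -0.36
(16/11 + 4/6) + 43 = 45.12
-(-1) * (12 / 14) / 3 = 2/7 = 0.29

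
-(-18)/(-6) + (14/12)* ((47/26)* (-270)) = -14883/26 = -572.42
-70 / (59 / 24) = -1680/59 = -28.47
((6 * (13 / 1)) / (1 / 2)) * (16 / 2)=1248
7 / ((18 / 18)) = 7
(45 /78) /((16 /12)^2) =135/416 = 0.32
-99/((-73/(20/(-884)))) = -495/16133 = -0.03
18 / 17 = 1.06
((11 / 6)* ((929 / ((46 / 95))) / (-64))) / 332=-0.17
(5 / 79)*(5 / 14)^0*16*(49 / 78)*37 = 72520/3081 = 23.54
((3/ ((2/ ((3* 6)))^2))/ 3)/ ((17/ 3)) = 243/17 = 14.29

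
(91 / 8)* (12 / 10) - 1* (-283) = 5933/20 = 296.65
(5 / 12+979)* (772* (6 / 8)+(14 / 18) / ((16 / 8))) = 122572037/216 = 567463.13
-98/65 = -1.51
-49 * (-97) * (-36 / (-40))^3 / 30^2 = 384993/100000 = 3.85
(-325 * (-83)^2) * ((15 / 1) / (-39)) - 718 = 860407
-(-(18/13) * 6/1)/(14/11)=594/91 = 6.53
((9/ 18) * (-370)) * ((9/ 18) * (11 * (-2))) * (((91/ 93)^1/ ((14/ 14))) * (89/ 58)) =16481465/5394 = 3055.52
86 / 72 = 43/36 = 1.19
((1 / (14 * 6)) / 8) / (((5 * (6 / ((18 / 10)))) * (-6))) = -1/67200 = 0.00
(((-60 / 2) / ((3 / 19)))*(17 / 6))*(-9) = 4845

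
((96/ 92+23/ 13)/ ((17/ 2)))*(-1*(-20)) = 33640/5083 = 6.62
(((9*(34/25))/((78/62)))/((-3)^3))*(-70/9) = 14756/5265 = 2.80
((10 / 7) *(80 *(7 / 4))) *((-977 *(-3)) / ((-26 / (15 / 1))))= -4396500/13 = -338192.31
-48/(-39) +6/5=158/65 = 2.43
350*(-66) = -23100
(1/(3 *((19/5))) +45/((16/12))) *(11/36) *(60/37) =16.77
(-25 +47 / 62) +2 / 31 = -24.18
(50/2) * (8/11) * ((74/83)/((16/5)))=4625/913 = 5.07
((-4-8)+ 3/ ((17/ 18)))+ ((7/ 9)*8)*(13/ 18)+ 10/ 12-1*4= -20645/2754 = -7.50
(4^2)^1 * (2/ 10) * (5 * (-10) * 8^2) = -10240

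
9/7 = 1.29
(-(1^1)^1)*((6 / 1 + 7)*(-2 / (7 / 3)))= 78/7 = 11.14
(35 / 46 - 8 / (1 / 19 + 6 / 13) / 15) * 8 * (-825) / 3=5328620/8763 = 608.08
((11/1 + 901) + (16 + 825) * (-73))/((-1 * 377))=60481/377 = 160.43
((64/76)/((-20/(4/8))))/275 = -2/26125 = 0.00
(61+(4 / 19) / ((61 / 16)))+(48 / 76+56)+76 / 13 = 1861271/15067 = 123.53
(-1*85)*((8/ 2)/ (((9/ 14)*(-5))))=952/9 = 105.78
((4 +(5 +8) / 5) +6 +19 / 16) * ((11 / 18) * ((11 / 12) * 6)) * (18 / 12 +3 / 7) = 400389/4480 = 89.37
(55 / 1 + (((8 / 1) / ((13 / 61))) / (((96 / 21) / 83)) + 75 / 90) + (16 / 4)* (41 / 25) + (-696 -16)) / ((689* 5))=124609/13435500 = 0.01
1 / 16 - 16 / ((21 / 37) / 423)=-1335545/112 = -11924.51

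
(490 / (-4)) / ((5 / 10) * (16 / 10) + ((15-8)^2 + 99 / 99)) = -1225/508 = -2.41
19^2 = 361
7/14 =1/2 = 0.50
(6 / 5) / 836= 3/2090 = 0.00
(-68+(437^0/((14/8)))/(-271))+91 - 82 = -111927/1897 = -59.00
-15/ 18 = -5/6 = -0.83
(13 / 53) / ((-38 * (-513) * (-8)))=-13/8265456 = 0.00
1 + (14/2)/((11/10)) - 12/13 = 921/143 = 6.44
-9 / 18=-1/2 = -0.50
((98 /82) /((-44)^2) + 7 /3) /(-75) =-555779/17859600 = -0.03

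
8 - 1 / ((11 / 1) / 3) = 85/11 = 7.73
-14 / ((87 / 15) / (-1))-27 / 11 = -13/319 = -0.04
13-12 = 1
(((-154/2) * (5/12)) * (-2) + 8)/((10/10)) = 72.17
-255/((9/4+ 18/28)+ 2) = -7140/137 = -52.12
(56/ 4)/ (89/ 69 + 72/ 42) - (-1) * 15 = 28527/1451 = 19.66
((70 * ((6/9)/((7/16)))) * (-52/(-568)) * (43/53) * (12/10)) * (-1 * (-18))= 171.13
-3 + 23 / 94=-259/94 = -2.76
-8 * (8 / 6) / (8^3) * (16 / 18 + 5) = -53/432 = -0.12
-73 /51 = -1.43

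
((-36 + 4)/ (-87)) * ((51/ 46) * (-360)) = -97920/667 = -146.81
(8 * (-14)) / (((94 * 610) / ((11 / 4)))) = -77/14335 = -0.01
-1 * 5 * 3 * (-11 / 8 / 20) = 33/32 = 1.03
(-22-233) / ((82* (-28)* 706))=255/1620976 = 0.00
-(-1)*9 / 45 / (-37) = -1/185 = -0.01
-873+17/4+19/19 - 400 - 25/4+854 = -420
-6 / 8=-3/4 = -0.75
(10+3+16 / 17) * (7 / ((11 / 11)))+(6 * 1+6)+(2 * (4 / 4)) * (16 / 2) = 2135/17 = 125.59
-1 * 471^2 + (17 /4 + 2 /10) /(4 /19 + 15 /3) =-439243489/1980 = -221840.15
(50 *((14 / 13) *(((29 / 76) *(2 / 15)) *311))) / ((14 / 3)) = 45095/247 = 182.57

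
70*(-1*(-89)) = 6230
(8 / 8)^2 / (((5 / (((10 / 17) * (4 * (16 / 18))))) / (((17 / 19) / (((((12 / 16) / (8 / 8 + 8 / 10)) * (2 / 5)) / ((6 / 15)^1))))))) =256/285 = 0.90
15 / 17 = 0.88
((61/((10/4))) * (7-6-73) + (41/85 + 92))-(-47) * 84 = 194113/85 = 2283.68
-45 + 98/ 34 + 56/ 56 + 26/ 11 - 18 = -10613/187 = -56.75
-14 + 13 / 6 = -71/6 = -11.83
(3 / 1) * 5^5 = 9375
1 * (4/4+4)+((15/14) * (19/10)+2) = 253/28 = 9.04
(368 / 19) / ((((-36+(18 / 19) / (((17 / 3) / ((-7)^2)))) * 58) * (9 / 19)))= -29716/1172151 = -0.03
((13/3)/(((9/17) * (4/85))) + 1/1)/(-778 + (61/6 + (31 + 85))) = -18893/70398 = -0.27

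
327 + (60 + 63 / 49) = 2718/7 = 388.29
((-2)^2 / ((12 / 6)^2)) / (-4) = -1/4 = -0.25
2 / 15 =0.13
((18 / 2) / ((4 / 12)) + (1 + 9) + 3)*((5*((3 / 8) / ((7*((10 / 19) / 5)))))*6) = 4275/7 = 610.71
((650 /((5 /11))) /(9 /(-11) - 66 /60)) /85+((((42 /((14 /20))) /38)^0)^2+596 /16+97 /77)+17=52742055/1104796 = 47.74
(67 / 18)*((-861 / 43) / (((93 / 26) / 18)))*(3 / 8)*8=-1499862/1333 = -1125.18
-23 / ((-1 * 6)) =23/6 = 3.83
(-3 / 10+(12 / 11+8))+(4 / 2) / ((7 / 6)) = 8089/770 = 10.51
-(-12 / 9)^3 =64/27 = 2.37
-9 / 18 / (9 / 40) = -20/9 = -2.22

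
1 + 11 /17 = 28/17 = 1.65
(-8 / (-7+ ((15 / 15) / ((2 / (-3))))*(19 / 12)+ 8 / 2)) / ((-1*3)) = -64/129 = -0.50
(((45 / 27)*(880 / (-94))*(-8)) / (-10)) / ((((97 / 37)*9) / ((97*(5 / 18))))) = -162800/11421 = -14.25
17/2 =8.50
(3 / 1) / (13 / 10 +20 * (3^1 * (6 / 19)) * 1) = 570/3847 = 0.15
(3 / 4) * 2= 3/2 = 1.50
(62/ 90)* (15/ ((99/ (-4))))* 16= -1984/297 = -6.68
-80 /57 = -1.40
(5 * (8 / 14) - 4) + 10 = 62/7 = 8.86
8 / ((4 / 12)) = 24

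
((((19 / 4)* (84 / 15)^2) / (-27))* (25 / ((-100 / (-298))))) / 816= -0.50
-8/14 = -4/7 = -0.57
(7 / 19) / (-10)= -7/190 = -0.04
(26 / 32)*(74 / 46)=481/368 = 1.31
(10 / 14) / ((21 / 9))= 15/49 = 0.31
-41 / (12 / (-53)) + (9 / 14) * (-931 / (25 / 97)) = -642329/300 = -2141.10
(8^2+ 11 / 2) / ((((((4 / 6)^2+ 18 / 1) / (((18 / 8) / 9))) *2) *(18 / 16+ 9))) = 139/2988 = 0.05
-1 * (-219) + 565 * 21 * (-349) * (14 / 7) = -8281551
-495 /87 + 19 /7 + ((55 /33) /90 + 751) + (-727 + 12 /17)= 4053019/186354 = 21.75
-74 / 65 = -1.14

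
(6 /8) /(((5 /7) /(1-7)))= -63/10 = -6.30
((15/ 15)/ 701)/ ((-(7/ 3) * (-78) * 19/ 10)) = 5/1212029 = 0.00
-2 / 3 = -0.67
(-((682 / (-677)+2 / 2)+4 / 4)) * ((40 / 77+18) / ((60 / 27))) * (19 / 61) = -5852304/2271335 = -2.58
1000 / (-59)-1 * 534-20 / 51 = -1658986/3009 = -551.34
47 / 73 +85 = 6252/73 = 85.64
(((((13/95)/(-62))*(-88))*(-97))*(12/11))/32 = -3783/5890 = -0.64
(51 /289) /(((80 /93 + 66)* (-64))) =-279/6765184 = 0.00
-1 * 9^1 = -9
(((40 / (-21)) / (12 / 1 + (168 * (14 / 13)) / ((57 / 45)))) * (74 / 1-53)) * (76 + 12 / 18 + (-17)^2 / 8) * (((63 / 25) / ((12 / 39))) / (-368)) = 60845239/93825280 = 0.65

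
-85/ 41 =-2.07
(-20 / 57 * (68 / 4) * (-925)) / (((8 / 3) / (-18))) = -707625/19 = -37243.42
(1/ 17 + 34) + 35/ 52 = 30703/884 = 34.73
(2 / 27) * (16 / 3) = 32/81 = 0.40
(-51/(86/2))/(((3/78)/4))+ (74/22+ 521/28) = -1342651/13244 = -101.38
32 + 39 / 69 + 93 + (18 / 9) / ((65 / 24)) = 188824/1495 = 126.30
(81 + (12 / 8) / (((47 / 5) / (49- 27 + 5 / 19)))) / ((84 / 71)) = 10863/152 = 71.47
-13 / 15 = -0.87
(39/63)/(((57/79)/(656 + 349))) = 344045/399 = 862.27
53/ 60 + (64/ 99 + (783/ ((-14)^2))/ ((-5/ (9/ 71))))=4920119/3444210 = 1.43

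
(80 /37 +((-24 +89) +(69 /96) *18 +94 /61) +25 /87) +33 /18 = 87718891/1047248 = 83.76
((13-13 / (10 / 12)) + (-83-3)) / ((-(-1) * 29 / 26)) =-11518/145 = -79.43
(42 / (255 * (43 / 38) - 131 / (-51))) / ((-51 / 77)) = -17556/80599 = -0.22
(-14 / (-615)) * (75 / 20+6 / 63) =323/3690 = 0.09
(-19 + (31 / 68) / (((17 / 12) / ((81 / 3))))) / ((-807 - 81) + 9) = 0.01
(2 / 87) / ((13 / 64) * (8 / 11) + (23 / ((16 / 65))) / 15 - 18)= -352/177973 = 0.00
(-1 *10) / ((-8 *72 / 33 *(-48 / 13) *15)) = -143/13824 = -0.01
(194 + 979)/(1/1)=1173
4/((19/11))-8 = -108/19 = -5.68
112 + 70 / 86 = 4851/43 = 112.81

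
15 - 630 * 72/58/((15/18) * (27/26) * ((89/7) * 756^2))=3135889/209061 = 15.00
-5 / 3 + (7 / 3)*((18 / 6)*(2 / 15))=-11/15 = -0.73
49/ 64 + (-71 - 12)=-82.23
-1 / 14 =-0.07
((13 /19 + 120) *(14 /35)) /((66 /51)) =38981/1045 = 37.30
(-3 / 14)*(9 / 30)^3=-0.01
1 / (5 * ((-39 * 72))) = -1/14040 = 0.00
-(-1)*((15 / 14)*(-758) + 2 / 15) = -85261/105 = -812.01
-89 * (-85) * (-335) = -2534275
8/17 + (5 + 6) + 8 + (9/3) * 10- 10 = 671/17 = 39.47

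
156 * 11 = 1716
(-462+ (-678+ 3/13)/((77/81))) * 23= -2459229/91 = -27024.49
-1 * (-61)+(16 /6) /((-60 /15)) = 60.33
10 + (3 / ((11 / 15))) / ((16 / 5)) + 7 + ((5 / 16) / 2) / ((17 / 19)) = 110423/5984 = 18.45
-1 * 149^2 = -22201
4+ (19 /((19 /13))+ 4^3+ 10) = 91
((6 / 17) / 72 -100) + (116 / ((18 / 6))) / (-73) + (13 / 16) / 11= -21940087/218416 = -100.45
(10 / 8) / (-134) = -5/536 = -0.01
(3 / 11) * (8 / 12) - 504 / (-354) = 1042/649 = 1.61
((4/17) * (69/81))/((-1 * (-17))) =0.01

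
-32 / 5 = -6.40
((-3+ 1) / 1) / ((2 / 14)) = -14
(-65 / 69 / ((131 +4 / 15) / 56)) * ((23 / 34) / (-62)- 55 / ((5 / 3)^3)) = 114050482/23866249 = 4.78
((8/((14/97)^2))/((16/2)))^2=88529281/38416 = 2304.49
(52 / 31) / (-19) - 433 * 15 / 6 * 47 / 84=-59942431/98952 = -605.77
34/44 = 17/22 = 0.77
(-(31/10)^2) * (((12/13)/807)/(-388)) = 961/33920900 = 0.00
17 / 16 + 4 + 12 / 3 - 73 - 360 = -6783/16 = -423.94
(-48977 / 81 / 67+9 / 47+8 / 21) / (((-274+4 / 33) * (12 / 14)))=619421/17203833 = 0.04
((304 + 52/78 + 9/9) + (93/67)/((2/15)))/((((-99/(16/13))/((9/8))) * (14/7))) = -127063/57486 = -2.21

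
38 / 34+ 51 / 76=1.79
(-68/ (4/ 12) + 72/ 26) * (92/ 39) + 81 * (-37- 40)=-1134277/169 = -6711.70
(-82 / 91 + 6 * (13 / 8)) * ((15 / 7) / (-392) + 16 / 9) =140979949/8989344 = 15.68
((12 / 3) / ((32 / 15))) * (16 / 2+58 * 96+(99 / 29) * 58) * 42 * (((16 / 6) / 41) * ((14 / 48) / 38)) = 707315/3116 = 226.99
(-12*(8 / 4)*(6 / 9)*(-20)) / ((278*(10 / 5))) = 80/139 = 0.58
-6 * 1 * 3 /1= -18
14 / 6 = 7/3 = 2.33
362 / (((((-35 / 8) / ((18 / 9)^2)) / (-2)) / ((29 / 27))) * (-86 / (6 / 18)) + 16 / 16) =-335936/120977 = -2.78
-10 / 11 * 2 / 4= -5/11 = -0.45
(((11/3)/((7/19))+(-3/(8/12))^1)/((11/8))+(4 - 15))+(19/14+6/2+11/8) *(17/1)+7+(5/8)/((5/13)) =45755/462 = 99.04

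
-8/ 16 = -1/2 = -0.50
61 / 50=1.22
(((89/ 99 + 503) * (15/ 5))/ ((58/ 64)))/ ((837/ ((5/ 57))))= 7981760/45657513 = 0.17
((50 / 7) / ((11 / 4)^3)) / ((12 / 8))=6400/27951 = 0.23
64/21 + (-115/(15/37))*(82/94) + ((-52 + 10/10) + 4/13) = -3786410/12831 = -295.10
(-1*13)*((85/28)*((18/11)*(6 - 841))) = 8304075/154 = 53922.56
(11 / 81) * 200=2200/81 = 27.16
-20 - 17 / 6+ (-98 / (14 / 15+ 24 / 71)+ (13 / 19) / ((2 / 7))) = -3763250/38589 = -97.52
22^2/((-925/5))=-2.62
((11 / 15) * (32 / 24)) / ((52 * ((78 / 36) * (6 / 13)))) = 11/585 = 0.02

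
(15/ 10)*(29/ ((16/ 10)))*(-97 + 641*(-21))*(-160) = 58977300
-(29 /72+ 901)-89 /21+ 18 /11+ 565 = -1879441/5544 = -339.00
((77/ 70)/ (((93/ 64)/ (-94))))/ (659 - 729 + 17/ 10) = 66176/63519 = 1.04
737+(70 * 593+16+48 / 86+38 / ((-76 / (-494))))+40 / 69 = 126130546/2967 = 42511.14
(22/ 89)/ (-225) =-22/20025 = 0.00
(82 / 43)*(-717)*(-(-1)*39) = -2292966/43 = -53324.79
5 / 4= 1.25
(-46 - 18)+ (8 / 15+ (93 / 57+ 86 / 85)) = -294689/4845 = -60.82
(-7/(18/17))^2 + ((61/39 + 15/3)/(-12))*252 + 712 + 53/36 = 1304315/2106 = 619.33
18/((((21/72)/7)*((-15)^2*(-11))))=-48/275 = -0.17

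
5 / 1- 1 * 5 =0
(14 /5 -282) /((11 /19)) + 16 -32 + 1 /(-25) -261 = -208806/275 = -759.29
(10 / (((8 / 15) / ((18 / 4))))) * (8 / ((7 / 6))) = 4050/7 = 578.57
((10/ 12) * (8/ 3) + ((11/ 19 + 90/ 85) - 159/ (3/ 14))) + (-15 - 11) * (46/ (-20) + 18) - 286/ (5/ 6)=-21650464/14535 = -1489.54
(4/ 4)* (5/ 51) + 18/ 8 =2.35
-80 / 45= -16/9 = -1.78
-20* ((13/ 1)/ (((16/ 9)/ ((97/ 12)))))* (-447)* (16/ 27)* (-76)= -71397820/3 = -23799273.33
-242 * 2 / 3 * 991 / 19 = -8414.81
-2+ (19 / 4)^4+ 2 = 509.07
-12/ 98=-6/49 = -0.12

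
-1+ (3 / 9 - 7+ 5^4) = 1852/3 = 617.33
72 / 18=4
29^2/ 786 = 841/786 = 1.07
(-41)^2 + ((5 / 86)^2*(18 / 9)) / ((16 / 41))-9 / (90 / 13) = 496927573/295840 = 1679.72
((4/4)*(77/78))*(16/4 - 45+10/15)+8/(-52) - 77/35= -42.17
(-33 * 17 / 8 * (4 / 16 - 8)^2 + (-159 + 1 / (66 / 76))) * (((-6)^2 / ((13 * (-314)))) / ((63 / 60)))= 92288725/2514512 = 36.70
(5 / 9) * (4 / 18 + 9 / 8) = 485/648 = 0.75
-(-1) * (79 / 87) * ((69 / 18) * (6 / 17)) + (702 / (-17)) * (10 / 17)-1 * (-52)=727585/25143 = 28.94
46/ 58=23/29 = 0.79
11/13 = 0.85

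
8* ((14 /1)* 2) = 224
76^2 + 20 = 5796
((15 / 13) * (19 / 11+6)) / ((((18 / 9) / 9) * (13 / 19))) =218025/3718 = 58.64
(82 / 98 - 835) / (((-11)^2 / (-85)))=3474290/5929 = 585.98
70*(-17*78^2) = -7239960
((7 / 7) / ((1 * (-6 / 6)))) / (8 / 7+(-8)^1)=0.15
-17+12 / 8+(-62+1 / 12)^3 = -410199191/1728 = -237383.79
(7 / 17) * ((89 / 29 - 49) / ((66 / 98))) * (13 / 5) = -1979796/27115 = -73.01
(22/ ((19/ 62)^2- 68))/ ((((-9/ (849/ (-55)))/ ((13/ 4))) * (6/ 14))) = -49497266/11746395 = -4.21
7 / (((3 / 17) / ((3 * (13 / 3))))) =1547/3 = 515.67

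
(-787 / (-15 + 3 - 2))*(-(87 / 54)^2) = -661867/4536 = -145.91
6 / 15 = 2/5 = 0.40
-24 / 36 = -2/3 = -0.67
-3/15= -1/5 = -0.20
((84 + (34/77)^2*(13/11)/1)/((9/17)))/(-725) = -93388208/425553975 = -0.22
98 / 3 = 32.67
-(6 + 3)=-9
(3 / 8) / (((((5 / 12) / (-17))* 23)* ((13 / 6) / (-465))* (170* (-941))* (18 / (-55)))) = 3069/1125436 = 0.00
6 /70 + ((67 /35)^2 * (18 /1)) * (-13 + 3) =-161583/245 = -659.52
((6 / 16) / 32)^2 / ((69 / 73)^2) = 5329/34668544 = 0.00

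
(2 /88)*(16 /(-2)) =-2/11 = -0.18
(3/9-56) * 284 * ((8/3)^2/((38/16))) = -24283136/513 = -47335.55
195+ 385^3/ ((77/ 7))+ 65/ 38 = 197146725/38 = 5188071.71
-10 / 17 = -0.59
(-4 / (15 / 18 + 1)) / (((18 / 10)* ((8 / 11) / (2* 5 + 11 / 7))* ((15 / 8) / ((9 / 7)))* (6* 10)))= -54/245 = -0.22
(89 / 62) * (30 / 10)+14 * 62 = 54083/62 = 872.31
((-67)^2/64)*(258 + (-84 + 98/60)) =23652541/1920 = 12319.03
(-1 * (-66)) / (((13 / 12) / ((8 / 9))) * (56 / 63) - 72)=-792/851 = -0.93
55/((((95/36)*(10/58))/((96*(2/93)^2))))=489984/91295 = 5.37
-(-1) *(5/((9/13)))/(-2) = -65/18 = -3.61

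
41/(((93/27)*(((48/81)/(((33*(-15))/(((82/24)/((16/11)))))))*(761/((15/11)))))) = -1968300/259501 = -7.58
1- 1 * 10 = -9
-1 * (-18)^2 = -324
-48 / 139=-0.35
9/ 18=1/2 = 0.50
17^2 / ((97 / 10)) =29.79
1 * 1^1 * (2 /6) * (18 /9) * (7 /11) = 14/33 = 0.42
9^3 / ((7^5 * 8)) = 729/134456 = 0.01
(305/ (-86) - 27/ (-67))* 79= -1430927/5762 = -248.34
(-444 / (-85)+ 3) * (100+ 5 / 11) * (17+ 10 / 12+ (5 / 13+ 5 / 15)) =337151/22 = 15325.05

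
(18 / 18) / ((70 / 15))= 3/14 = 0.21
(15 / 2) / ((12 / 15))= 75/8 = 9.38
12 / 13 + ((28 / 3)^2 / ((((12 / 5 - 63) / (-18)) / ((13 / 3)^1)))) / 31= 1663108/366327 = 4.54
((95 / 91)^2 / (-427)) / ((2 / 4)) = -18050/3535987 = -0.01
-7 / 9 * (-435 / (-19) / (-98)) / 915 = 29/146034 = 0.00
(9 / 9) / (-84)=-1/84 = -0.01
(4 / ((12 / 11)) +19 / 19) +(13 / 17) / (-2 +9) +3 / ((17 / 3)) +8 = 4750/357 = 13.31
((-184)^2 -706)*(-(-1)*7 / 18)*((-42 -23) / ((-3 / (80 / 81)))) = 201110000/729 = 275871.06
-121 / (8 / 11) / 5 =-1331/40 = -33.28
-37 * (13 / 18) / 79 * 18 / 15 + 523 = 619274/1185 = 522.59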